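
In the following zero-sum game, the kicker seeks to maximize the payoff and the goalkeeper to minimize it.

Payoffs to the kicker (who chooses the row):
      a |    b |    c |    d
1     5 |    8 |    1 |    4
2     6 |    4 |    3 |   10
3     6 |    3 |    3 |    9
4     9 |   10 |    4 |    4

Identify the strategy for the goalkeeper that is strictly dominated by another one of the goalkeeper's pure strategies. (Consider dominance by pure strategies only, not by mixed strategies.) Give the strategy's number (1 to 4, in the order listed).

The goalkeeper prefers columns that give the kicker less. Compare a with c: 1 < 5, 3 < 6, 3 < 6, 4 < 9.
So c strictly dominates a for the goalkeeper; a is strictly dominated.

1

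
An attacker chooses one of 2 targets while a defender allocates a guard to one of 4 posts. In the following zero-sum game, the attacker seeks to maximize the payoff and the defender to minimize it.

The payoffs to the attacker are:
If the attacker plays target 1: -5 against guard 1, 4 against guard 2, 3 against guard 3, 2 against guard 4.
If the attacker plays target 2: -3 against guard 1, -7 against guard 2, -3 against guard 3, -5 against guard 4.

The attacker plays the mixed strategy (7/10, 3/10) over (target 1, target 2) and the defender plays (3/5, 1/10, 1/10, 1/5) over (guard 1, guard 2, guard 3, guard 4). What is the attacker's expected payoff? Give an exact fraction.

Against (3/5, 1/10, 1/10, 1/5), each row's expected payoff is target 1: -19/10; target 2: -19/5.
Taking the (7/10, 3/10)-weighted average: (7/10)·(-19/10) + (3/10)·(-19/5) = -247/100.

-247/100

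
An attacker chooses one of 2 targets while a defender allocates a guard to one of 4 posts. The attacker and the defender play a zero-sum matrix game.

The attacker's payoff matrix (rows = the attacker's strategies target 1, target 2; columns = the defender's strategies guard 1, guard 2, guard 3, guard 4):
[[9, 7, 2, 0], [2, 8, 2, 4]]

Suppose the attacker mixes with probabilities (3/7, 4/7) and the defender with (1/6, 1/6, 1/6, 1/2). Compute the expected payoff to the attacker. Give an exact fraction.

Against (1/6, 1/6, 1/6, 1/2), each row's expected payoff is target 1: 3; target 2: 4.
Taking the (3/7, 4/7)-weighted average: (3/7)·(3) + (4/7)·(4) = 25/7.

25/7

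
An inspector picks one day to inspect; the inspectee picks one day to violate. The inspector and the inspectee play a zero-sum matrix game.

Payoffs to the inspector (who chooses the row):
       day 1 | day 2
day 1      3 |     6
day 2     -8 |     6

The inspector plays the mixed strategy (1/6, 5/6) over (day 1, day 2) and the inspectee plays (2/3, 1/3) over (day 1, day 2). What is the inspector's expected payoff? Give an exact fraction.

-19/9

Against (2/3, 1/3), each row's expected payoff is day 1: 4; day 2: -10/3.
Taking the (1/6, 5/6)-weighted average: (1/6)·(4) + (5/6)·(-10/3) = -19/9.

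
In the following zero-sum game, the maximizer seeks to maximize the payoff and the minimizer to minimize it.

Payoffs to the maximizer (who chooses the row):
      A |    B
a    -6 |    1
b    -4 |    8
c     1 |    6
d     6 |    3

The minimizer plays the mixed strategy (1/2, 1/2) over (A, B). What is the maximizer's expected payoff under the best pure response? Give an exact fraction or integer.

a: (-6)·(1/2) + (1)·(1/2) = -5/2.
b: (-4)·(1/2) + (8)·(1/2) = 2.
c: (1)·(1/2) + (6)·(1/2) = 7/2.
d: (6)·(1/2) + (3)·(1/2) = 9/2.
The best pure response is d with expected payoff 9/2.

9/2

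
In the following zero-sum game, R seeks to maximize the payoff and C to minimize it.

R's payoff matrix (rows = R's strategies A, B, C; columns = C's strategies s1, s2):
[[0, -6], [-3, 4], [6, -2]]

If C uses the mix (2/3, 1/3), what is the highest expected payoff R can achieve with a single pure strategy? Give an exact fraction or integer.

10/3

A: (0)·(2/3) + (-6)·(1/3) = -2.
B: (-3)·(2/3) + (4)·(1/3) = -2/3.
C: (6)·(2/3) + (-2)·(1/3) = 10/3.
The best pure response is C with expected payoff 10/3.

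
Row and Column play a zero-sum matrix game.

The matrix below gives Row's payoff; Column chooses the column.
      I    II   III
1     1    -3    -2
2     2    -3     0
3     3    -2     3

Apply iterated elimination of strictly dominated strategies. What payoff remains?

Column III is strictly dominated by II for Column (-3<-2, -3<0, -2<3); eliminate III.
Row 1 is strictly dominated by row 3 (3>1, -2>-3); eliminate 1.
Column I is strictly dominated by II for Column (-3<2, -2<3); eliminate I.
Row 2 is strictly dominated by row 3 (-2>-3); eliminate 2.
Only (3, II) remains, with payoff -2.

-2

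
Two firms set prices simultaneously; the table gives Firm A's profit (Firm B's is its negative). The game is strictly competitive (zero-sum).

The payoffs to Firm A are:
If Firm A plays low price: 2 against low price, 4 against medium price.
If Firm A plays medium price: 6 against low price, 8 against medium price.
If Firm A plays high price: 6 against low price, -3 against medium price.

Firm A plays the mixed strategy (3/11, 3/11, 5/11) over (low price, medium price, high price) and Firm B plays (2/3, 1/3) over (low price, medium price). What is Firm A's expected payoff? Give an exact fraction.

Against (2/3, 1/3), each row's expected payoff is low price: 8/3; medium price: 20/3; high price: 3.
Taking the (3/11, 3/11, 5/11)-weighted average: (3/11)·(8/3) + (3/11)·(20/3) + (5/11)·(3) = 43/11.

43/11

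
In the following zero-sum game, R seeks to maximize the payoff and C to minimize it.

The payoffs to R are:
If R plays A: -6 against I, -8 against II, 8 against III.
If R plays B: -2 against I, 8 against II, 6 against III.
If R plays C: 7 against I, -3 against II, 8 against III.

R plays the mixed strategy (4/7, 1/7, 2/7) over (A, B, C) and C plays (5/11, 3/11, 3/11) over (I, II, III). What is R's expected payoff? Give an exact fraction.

12/77

Against (5/11, 3/11, 3/11), each row's expected payoff is A: -30/11; B: 32/11; C: 50/11.
Taking the (4/7, 1/7, 2/7)-weighted average: (4/7)·(-30/11) + (1/7)·(32/11) + (2/7)·(50/11) = 12/77.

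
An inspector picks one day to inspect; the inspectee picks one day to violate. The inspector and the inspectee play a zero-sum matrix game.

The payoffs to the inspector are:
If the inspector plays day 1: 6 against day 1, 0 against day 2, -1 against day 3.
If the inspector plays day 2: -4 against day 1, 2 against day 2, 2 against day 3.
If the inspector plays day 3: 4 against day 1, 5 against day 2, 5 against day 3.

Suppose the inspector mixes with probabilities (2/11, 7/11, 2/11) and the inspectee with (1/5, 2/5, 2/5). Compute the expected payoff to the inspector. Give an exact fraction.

84/55

Against (1/5, 2/5, 2/5), each row's expected payoff is day 1: 4/5; day 2: 4/5; day 3: 24/5.
Taking the (2/11, 7/11, 2/11)-weighted average: (2/11)·(4/5) + (7/11)·(4/5) + (2/11)·(24/5) = 84/55.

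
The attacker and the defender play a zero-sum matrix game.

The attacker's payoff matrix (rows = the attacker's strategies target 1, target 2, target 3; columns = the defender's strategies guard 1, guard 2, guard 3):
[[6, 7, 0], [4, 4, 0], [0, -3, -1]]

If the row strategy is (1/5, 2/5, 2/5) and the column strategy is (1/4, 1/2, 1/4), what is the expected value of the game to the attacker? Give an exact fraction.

Against (1/4, 1/2, 1/4), each row's expected payoff is target 1: 5; target 2: 3; target 3: -7/4.
Taking the (1/5, 2/5, 2/5)-weighted average: (1/5)·(5) + (2/5)·(3) + (2/5)·(-7/4) = 3/2.

3/2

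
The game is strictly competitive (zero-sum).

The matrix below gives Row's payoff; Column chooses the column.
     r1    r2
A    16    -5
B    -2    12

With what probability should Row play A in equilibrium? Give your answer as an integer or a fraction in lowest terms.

2/5

Row minima are -5 and -2, so Row's maximin is -2; column maxima are 16 and 12, so Column's minimax is 12. These differ, so the equilibrium is in mixed strategies.
Let Row play A with probability p. Column is indifferent when 16p − 2(1−p) = −5p + 12(1−p), giving p = 2/5.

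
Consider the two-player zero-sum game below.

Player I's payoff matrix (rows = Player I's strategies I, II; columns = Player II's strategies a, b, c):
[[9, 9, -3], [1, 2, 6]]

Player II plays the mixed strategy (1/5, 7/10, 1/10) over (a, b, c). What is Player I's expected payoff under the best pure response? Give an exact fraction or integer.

I: (9)·(1/5) + (9)·(7/10) + (-3)·(1/10) = 39/5.
II: (1)·(1/5) + (2)·(7/10) + (6)·(1/10) = 11/5.
The best pure response is I with expected payoff 39/5.

39/5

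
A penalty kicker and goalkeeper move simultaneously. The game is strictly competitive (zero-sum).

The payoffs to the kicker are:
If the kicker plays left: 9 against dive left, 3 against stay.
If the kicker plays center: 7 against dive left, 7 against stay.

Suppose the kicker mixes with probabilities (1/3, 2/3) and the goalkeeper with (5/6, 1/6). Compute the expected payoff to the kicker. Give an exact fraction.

Against (5/6, 1/6), each row's expected payoff is left: 8; center: 7.
Taking the (1/3, 2/3)-weighted average: (1/3)·(8) + (2/3)·(7) = 22/3.

22/3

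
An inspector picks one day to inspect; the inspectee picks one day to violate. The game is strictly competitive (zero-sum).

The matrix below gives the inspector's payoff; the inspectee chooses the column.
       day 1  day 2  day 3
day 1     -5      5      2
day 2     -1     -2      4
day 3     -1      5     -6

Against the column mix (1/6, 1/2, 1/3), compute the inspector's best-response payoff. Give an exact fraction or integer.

7/3

day 1: (-5)·(1/6) + (5)·(1/2) + (2)·(1/3) = 7/3.
day 2: (-1)·(1/6) + (-2)·(1/2) + (4)·(1/3) = 1/6.
day 3: (-1)·(1/6) + (5)·(1/2) + (-6)·(1/3) = 1/3.
The best pure response is day 1 with expected payoff 7/3.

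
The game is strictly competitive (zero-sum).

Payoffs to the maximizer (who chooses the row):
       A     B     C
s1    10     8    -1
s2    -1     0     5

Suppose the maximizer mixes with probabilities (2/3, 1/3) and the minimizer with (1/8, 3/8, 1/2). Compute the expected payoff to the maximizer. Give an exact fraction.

79/24

Against (1/8, 3/8, 1/2), each row's expected payoff is s1: 15/4; s2: 19/8.
Taking the (2/3, 1/3)-weighted average: (2/3)·(15/4) + (1/3)·(19/8) = 79/24.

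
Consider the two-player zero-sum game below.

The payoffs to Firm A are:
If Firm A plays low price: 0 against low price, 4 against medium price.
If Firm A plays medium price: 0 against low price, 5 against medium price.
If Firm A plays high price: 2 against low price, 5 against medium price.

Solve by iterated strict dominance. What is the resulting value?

Row low price is strictly dominated by row high price (2>0, 5>4); eliminate low price.
Column medium price is strictly dominated by low price for Firm B (0<5, 2<5); eliminate medium price.
Row medium price is strictly dominated by row high price (2>0); eliminate medium price.
Only (high price, low price) remains, with payoff 2.

2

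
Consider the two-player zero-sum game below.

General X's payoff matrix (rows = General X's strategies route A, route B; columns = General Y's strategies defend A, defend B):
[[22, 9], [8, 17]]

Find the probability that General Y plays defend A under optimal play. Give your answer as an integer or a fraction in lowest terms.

4/11

Row minima are 9 and 8, so General X's maximin is 9; column maxima are 22 and 17, so General Y's minimax is 17. These differ, so the equilibrium is in mixed strategies.
Let General Y play defend A with probability q. General X is indifferent when 22q + 9(1−q) = 8q + 17(1−q), giving q = 4/11.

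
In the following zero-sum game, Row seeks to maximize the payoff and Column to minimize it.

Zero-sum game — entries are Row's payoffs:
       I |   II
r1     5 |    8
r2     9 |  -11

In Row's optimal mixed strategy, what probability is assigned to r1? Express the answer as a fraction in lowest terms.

Row minima are 5 and -11, so Row's maximin is 5; column maxima are 9 and 8, so Column's minimax is 8. These differ, so the equilibrium is in mixed strategies.
Let Row play r1 with probability p. Column is indifferent when 5p + 9(1−p) = 8p − 11(1−p), giving p = 20/23.

20/23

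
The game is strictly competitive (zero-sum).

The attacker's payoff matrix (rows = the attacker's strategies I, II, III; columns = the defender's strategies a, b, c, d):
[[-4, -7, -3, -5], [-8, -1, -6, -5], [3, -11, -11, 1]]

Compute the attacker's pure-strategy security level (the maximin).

-7

The worst-case payoff for each row is I: -7, II: -8, III: -11.
The best of these is -7.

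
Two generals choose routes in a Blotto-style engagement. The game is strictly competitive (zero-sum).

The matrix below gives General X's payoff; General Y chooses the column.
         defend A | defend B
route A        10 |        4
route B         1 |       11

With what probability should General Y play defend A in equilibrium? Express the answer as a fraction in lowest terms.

7/16

Row minima are 4 and 1, so General X's maximin is 4; column maxima are 10 and 11, so General Y's minimax is 10. These differ, so the equilibrium is in mixed strategies.
Let General Y play defend A with probability q. General X is indifferent when 10q + 4(1−q) = q + 11(1−q), giving q = 7/16.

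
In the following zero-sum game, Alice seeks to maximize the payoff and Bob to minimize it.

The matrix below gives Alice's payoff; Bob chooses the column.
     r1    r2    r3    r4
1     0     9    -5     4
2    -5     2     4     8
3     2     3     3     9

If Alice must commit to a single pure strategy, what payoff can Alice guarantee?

The worst-case payoff for each row is 1: -5, 2: -5, 3: 2.
The best of these is 2.

2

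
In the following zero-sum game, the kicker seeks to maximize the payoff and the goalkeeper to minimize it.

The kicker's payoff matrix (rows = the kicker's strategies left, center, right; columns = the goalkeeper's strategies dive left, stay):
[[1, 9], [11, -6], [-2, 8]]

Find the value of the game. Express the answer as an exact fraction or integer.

Row right is strictly dominated by row left, so the kicker never plays it.
The remaining 2×2 game on (left, center) × (dive left, stay) has no saddle point. Let the kicker play left with probability p; indifference gives p + 11(1−p) = 9p − 6(1−p), so p = 17/25.
Similarly the goalkeeper's optimal q on dive left is 3/5, and the value is 1·(3/5) + (9)·(2/5) = 21/5.

21/5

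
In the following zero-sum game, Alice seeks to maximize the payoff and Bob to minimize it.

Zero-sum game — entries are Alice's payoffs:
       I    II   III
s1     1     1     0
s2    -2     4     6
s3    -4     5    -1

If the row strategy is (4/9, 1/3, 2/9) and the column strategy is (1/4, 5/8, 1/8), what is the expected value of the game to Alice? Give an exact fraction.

7/4

Against (1/4, 5/8, 1/8), each row's expected payoff is s1: 7/8; s2: 11/4; s3: 2.
Taking the (4/9, 1/3, 2/9)-weighted average: (4/9)·(7/8) + (1/3)·(11/4) + (2/9)·(2) = 7/4.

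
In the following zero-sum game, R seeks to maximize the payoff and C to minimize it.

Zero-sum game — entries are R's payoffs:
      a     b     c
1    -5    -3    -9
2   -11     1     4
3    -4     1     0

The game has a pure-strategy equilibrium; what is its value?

Row minima: -9, -11, -4 → R's maximin is -4.
Column maxima: -4, 1, 4 → C's minimax is -4.
They coincide at (3, a), so the value is -4.

-4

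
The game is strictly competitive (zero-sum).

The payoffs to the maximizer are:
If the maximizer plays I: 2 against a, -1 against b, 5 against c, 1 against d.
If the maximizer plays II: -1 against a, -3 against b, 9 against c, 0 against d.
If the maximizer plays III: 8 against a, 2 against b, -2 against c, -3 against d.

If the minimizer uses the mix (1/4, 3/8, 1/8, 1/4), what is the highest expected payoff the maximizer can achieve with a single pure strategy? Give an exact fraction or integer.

I: (2)·(1/4) + (-1)·(3/8) + (5)·(1/8) + (1)·(1/4) = 1.
II: (-1)·(1/4) + (-3)·(3/8) + (9)·(1/8) + (0)·(1/4) = -1/4.
III: (8)·(1/4) + (2)·(3/8) + (-2)·(1/8) + (-3)·(1/4) = 7/4.
The best pure response is III with expected payoff 7/4.

7/4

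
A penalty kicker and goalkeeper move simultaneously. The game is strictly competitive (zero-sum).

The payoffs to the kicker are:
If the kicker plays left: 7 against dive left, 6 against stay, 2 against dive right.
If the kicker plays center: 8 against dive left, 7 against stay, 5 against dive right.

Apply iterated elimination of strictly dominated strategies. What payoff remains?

Column dive left is strictly dominated by stay for the goalkeeper (6<7, 7<8); eliminate dive left.
Row left is strictly dominated by row center (7>6, 5>2); eliminate left.
Column stay is strictly dominated by dive right for the goalkeeper (5<7); eliminate stay.
Only (center, dive right) remains, with payoff 5.

5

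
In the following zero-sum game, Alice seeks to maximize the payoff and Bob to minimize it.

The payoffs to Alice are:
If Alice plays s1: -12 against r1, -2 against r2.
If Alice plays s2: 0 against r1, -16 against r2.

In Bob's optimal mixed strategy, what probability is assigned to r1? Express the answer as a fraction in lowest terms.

Row minima are -12 and -16, so Alice's maximin is -12; column maxima are 0 and -2, so Bob's minimax is -2. These differ, so the equilibrium is in mixed strategies.
Let Bob play r1 with probability q. Alice is indifferent when −12q − 2(1−q) = −16(1−q), giving q = 7/13.

7/13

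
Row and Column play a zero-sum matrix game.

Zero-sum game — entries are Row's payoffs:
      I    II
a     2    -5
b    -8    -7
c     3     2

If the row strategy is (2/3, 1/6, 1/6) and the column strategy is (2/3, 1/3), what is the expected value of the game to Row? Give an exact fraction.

-19/18

Against (2/3, 1/3), each row's expected payoff is a: -1/3; b: -23/3; c: 8/3.
Taking the (2/3, 1/6, 1/6)-weighted average: (2/3)·(-1/3) + (1/6)·(-23/3) + (1/6)·(8/3) = -19/18.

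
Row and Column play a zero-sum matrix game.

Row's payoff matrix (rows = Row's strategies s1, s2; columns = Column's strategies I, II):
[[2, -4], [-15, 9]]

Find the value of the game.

-7/5

Row minima are -4 and -15, so Row's maximin is -4; column maxima are 2 and 9, so Column's minimax is 2. These differ, so the equilibrium is in mixed strategies.
Let Row play s1 with probability p. Column is indifferent when 2p − 15(1−p) = −4p + 9(1−p), giving p = 4/5.
Let Column play I with probability q. Row is indifferent when 2q − 4(1−q) = −15q + 9(1−q), giving q = 13/30.
The value is 2·(13/30) + (-4)·(17/30) = -7/5.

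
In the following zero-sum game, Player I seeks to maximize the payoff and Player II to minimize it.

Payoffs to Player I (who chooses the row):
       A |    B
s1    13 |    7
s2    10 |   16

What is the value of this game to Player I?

23/2

Row minima are 7 and 10, so Player I's maximin is 10; column maxima are 13 and 16, so Player II's minimax is 13. These differ, so the equilibrium is in mixed strategies.
Let Player I play s1 with probability p. Player II is indifferent when 13p + 10(1−p) = 7p + 16(1−p), giving p = 1/2.
Let Player II play A with probability q. Player I is indifferent when 13q + 7(1−q) = 10q + 16(1−q), giving q = 3/4.
The value is 13·(3/4) + (7)·(1/4) = 23/2.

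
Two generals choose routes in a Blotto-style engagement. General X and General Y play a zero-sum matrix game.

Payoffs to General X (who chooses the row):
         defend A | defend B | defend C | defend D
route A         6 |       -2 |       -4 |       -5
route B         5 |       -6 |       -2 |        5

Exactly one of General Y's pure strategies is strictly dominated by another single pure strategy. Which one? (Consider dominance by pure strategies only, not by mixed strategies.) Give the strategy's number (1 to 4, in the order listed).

General Y prefers columns that give General X less. Compare defend A with defend B: -2 < 6, -6 < 5.
So defend B strictly dominates defend A for General Y; defend A is strictly dominated.

1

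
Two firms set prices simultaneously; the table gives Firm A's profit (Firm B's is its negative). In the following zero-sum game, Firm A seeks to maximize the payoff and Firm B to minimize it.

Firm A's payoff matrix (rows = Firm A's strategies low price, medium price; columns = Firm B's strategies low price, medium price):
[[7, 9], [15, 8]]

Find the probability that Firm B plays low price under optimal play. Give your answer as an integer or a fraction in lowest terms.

Row minima are 7 and 8, so Firm A's maximin is 8; column maxima are 15 and 9, so Firm B's minimax is 9. These differ, so the equilibrium is in mixed strategies.
Let Firm B play low price with probability q. Firm A is indifferent when 7q + 9(1−q) = 15q + 8(1−q), giving q = 1/9.

1/9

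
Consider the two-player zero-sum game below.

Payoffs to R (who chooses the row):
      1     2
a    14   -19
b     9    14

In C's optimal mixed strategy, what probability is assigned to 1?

Row minima are -19 and 9, so R's maximin is 9; column maxima are 14 and 14, so C's minimax is 14. These differ, so the equilibrium is in mixed strategies.
Let C play 1 with probability q. R is indifferent when 14q − 19(1−q) = 9q + 14(1−q), giving q = 33/38.

33/38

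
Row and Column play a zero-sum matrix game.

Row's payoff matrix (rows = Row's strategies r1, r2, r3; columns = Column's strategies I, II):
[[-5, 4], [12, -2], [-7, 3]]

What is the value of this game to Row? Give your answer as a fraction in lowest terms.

38/23

Row r3 is strictly dominated by row r1, so Row never plays it.
The remaining 2×2 game on (r1, r2) × (I, II) has no saddle point. Let Row play r1 with probability p; indifference gives −5p + 12(1−p) = 4p − 2(1−p), so p = 14/23.
Similarly Column's optimal q on I is 6/23, and the value is -5·(6/23) + (4)·(17/23) = 38/23.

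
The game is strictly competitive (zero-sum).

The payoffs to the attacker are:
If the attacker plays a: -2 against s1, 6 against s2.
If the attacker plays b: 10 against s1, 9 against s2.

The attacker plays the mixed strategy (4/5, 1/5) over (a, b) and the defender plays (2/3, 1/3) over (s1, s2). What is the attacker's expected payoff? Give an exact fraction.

Against (2/3, 1/3), each row's expected payoff is a: 2/3; b: 29/3.
Taking the (4/5, 1/5)-weighted average: (4/5)·(2/3) + (1/5)·(29/3) = 37/15.

37/15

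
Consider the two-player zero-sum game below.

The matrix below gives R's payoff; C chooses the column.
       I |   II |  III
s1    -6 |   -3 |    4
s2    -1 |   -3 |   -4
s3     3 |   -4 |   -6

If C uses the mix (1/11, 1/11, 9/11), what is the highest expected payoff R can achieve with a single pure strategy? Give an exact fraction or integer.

27/11

s1: (-6)·(1/11) + (-3)·(1/11) + (4)·(9/11) = 27/11.
s2: (-1)·(1/11) + (-3)·(1/11) + (-4)·(9/11) = -40/11.
s3: (3)·(1/11) + (-4)·(1/11) + (-6)·(9/11) = -5.
The best pure response is s1 with expected payoff 27/11.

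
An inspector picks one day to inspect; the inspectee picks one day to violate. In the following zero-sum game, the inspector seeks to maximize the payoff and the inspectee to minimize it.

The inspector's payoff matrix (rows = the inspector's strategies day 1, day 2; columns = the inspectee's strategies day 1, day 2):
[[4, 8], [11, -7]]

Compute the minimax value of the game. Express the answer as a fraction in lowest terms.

58/11

Row minima are 4 and -7, so the inspector's maximin is 4; column maxima are 11 and 8, so the inspectee's minimax is 8. These differ, so the equilibrium is in mixed strategies.
Let the inspector play day 1 with probability p. The inspectee is indifferent when 4p + 11(1−p) = 8p − 7(1−p), giving p = 9/11.
Let the inspectee play day 1 with probability q. The inspector is indifferent when 4q + 8(1−q) = 11q − 7(1−q), giving q = 15/22.
The value is 4·(15/22) + (8)·(7/22) = 58/11.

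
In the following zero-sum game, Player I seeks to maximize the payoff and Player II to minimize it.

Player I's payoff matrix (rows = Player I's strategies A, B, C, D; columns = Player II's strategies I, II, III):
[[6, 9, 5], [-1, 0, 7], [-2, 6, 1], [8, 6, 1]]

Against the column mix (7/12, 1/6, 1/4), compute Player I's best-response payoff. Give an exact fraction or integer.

A: (6)·(7/12) + (9)·(1/6) + (5)·(1/4) = 25/4.
B: (-1)·(7/12) + (0)·(1/6) + (7)·(1/4) = 7/6.
C: (-2)·(7/12) + (6)·(1/6) + (1)·(1/4) = 1/12.
D: (8)·(7/12) + (6)·(1/6) + (1)·(1/4) = 71/12.
The best pure response is A with expected payoff 25/4.

25/4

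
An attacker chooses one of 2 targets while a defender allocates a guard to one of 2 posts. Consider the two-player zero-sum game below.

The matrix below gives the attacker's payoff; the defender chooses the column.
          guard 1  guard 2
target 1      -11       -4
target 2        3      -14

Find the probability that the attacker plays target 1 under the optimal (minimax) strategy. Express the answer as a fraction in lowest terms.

Row minima are -11 and -14, so the attacker's maximin is -11; column maxima are 3 and -4, so the defender's minimax is -4. These differ, so the equilibrium is in mixed strategies.
Let the attacker play target 1 with probability p. The defender is indifferent when −11p + 3(1−p) = −4p − 14(1−p), giving p = 17/24.

17/24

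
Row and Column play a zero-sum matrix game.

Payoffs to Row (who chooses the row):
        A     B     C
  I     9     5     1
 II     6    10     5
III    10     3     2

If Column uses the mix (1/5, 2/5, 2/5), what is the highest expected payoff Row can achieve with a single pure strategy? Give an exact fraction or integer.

36/5

I: (9)·(1/5) + (5)·(2/5) + (1)·(2/5) = 21/5.
II: (6)·(1/5) + (10)·(2/5) + (5)·(2/5) = 36/5.
III: (10)·(1/5) + (3)·(2/5) + (2)·(2/5) = 4.
The best pure response is II with expected payoff 36/5.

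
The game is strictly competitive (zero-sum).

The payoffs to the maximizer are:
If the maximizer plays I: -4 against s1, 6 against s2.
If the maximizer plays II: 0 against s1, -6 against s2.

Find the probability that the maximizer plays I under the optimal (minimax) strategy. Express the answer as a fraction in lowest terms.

3/8

Row minima are -4 and -6, so the maximizer's maximin is -4; column maxima are 0 and 6, so the minimizer's minimax is 0. These differ, so the equilibrium is in mixed strategies.
Let the maximizer play I with probability p. The minimizer is indifferent when −4p = 6p − 6(1−p), giving p = 3/8.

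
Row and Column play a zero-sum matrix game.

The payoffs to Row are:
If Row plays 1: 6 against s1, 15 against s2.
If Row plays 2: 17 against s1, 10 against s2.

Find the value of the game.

Row minima are 6 and 10, so Row's maximin is 10; column maxima are 17 and 15, so Column's minimax is 15. These differ, so the equilibrium is in mixed strategies.
Let Row play 1 with probability p. Column is indifferent when 6p + 17(1−p) = 15p + 10(1−p), giving p = 7/16.
Let Column play s1 with probability q. Row is indifferent when 6q + 15(1−q) = 17q + 10(1−q), giving q = 5/16.
The value is 6·(5/16) + (15)·(11/16) = 195/16.

195/16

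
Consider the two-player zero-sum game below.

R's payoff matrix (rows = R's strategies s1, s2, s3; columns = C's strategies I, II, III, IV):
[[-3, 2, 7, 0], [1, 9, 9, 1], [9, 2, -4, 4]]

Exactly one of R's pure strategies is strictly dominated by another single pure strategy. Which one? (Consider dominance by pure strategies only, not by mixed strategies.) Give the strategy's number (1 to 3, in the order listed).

1

Compare s1 with s2: 1 > -3, 9 > 2, 9 > 7, 1 > 0.
So s2 strictly dominates s1 for R; s1 is strictly dominated.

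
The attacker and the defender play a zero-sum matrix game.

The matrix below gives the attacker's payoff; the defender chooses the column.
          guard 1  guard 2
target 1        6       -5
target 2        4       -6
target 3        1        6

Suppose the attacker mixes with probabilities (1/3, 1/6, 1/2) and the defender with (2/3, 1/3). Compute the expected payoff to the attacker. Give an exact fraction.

Against (2/3, 1/3), each row's expected payoff is target 1: 7/3; target 2: 2/3; target 3: 8/3.
Taking the (1/3, 1/6, 1/2)-weighted average: (1/3)·(7/3) + (1/6)·(2/3) + (1/2)·(8/3) = 20/9.

20/9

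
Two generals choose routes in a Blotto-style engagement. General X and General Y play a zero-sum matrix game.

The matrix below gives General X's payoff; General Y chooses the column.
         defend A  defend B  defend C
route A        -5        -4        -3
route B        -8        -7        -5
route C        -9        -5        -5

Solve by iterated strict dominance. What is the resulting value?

Column defend C is strictly dominated by defend A for General Y (-5<-3, -8<-5, -9<-5); eliminate defend C.
Row route C is strictly dominated by row route A (-5>-9, -4>-5); eliminate route C.
Row route B is strictly dominated by row route A (-5>-8, -4>-7); eliminate route B.
Column defend B is strictly dominated by defend A for General Y (-5<-4); eliminate defend B.
Only (route A, defend A) remains, with payoff -5.

-5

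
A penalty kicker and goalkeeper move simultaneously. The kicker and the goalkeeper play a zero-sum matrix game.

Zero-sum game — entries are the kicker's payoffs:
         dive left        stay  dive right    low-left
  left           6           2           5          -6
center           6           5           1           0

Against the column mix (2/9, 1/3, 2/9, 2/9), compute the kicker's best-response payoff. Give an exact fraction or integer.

left: (6)·(2/9) + (2)·(1/3) + (5)·(2/9) + (-6)·(2/9) = 16/9.
center: (6)·(2/9) + (5)·(1/3) + (1)·(2/9) + (0)·(2/9) = 29/9.
The best pure response is center with expected payoff 29/9.

29/9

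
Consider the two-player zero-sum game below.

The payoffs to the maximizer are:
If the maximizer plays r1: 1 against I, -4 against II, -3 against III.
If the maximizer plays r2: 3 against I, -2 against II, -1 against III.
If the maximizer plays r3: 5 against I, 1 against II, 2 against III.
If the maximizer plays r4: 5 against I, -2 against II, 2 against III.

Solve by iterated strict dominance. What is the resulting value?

1

Row r2 is strictly dominated by row r3 (5>3, 1>-2, 2>-1); eliminate r2.
Row r1 is strictly dominated by row r3 (5>1, 1>-4, 2>-3); eliminate r1.
Column III is strictly dominated by II for the minimizer (1<2, -2<2); eliminate III.
Column I is strictly dominated by II for the minimizer (1<5, -2<5); eliminate I.
Row r4 is strictly dominated by row r3 (1>-2); eliminate r4.
Only (r3, II) remains, with payoff 1.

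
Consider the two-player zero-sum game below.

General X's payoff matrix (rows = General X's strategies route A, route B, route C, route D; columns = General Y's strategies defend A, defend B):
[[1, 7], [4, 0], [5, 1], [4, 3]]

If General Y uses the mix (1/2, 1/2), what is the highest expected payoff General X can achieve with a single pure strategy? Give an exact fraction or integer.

4

route A: (1)·(1/2) + (7)·(1/2) = 4.
route B: (4)·(1/2) + (0)·(1/2) = 2.
route C: (5)·(1/2) + (1)·(1/2) = 3.
route D: (4)·(1/2) + (3)·(1/2) = 7/2.
The best pure response is route A with expected payoff 4.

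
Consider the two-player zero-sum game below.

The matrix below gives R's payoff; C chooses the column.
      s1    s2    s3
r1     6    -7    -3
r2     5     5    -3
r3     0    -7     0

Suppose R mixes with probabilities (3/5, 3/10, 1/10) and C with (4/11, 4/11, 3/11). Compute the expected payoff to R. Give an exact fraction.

-13/110

Against (4/11, 4/11, 3/11), each row's expected payoff is r1: -13/11; r2: 31/11; r3: -28/11.
Taking the (3/5, 3/10, 1/10)-weighted average: (3/5)·(-13/11) + (3/10)·(31/11) + (1/10)·(-28/11) = -13/110.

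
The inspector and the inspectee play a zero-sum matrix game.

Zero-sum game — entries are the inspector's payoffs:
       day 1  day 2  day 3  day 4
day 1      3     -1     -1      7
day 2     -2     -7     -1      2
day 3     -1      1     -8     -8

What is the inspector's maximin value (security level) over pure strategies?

-1

The worst-case payoff for each row is day 1: -1, day 2: -7, day 3: -8.
The best of these is -1.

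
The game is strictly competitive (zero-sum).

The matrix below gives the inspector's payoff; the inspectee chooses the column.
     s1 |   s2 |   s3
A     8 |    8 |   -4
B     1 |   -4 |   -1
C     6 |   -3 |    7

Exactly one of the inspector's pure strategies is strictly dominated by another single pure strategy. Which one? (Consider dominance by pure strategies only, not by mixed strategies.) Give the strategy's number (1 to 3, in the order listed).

2

Compare B with C: 6 > 1, -3 > -4, 7 > -1.
So C strictly dominates B for the inspector; B is strictly dominated.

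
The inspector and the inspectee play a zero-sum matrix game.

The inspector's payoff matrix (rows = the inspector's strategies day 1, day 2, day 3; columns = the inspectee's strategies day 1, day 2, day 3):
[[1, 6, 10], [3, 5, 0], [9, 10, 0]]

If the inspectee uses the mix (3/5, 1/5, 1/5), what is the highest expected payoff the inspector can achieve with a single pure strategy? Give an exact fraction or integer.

day 1: (1)·(3/5) + (6)·(1/5) + (10)·(1/5) = 19/5.
day 2: (3)·(3/5) + (5)·(1/5) + (0)·(1/5) = 14/5.
day 3: (9)·(3/5) + (10)·(1/5) + (0)·(1/5) = 37/5.
The best pure response is day 3 with expected payoff 37/5.

37/5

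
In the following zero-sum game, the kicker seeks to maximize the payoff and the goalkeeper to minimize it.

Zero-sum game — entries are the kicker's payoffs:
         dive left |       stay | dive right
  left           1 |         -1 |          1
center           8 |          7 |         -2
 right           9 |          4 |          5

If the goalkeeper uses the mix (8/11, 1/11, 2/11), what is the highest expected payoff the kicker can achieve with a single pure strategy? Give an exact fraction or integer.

86/11

left: (1)·(8/11) + (-1)·(1/11) + (1)·(2/11) = 9/11.
center: (8)·(8/11) + (7)·(1/11) + (-2)·(2/11) = 67/11.
right: (9)·(8/11) + (4)·(1/11) + (5)·(2/11) = 86/11.
The best pure response is right with expected payoff 86/11.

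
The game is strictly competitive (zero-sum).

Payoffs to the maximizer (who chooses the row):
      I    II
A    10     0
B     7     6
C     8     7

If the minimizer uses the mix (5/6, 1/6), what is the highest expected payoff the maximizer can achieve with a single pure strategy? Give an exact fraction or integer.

A: (10)·(5/6) + (0)·(1/6) = 25/3.
B: (7)·(5/6) + (6)·(1/6) = 41/6.
C: (8)·(5/6) + (7)·(1/6) = 47/6.
The best pure response is A with expected payoff 25/3.

25/3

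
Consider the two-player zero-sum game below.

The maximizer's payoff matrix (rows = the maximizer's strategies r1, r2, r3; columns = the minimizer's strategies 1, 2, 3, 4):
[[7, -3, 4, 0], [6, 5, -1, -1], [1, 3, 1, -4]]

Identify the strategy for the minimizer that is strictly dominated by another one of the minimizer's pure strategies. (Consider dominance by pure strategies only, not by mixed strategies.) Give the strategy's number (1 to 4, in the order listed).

The minimizer prefers columns that give the maximizer less. Compare 1 with 4: 0 < 7, -1 < 6, -4 < 1.
So 4 strictly dominates 1 for the minimizer; 1 is strictly dominated.

1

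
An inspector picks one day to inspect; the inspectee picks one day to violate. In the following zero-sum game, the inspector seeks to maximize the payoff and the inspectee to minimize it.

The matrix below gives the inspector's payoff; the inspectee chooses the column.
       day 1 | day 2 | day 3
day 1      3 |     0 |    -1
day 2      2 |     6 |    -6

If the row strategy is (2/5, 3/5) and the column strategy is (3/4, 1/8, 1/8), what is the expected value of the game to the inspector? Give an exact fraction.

Against (3/4, 1/8, 1/8), each row's expected payoff is day 1: 17/8; day 2: 3/2.
Taking the (2/5, 3/5)-weighted average: (2/5)·(17/8) + (3/5)·(3/2) = 7/4.

7/4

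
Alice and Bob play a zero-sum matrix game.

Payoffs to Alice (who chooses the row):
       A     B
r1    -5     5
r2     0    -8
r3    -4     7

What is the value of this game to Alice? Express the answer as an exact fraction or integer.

-32/19

Row r1 is strictly dominated by row r3, so Alice never plays it.
The remaining 2×2 game on (r2, r3) × (A, B) has no saddle point. Let Alice play r2 with probability p; indifference gives −4(1−p) = −8p + 7(1−p), so p = 11/19.
Similarly Bob's optimal q on A is 15/19, and the value is 0·(15/19) + (-8)·(4/19) = -32/19.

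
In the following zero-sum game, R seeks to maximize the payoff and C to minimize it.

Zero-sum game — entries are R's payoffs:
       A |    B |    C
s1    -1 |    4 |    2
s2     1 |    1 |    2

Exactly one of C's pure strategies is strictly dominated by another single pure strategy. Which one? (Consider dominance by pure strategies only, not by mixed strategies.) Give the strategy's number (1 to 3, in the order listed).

C prefers columns that give R less. Compare C with A: -1 < 2, 1 < 2.
So A strictly dominates C for C; C is strictly dominated.

3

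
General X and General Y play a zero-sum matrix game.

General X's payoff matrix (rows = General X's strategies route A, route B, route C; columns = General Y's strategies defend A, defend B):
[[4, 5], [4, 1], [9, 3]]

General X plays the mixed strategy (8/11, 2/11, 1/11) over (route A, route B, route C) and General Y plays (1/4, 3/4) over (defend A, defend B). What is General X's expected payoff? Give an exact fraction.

46/11

Against (1/4, 3/4), each row's expected payoff is route A: 19/4; route B: 7/4; route C: 9/2.
Taking the (8/11, 2/11, 1/11)-weighted average: (8/11)·(19/4) + (2/11)·(7/4) + (1/11)·(9/2) = 46/11.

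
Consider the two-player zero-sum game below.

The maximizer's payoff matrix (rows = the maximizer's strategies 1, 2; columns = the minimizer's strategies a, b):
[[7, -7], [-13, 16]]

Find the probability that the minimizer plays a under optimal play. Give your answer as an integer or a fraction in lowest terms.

23/43

Row minima are -7 and -13, so the maximizer's maximin is -7; column maxima are 7 and 16, so the minimizer's minimax is 7. These differ, so the equilibrium is in mixed strategies.
Let the minimizer play a with probability q. The maximizer is indifferent when 7q − 7(1−q) = −13q + 16(1−q), giving q = 23/43.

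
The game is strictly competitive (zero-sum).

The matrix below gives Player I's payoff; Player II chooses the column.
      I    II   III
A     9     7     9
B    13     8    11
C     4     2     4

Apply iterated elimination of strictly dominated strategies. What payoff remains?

Column I is strictly dominated by II for Player II (7<9, 8<13, 2<4); eliminate I.
Row A is strictly dominated by row B (8>7, 11>9); eliminate A.
Row C is strictly dominated by row B (8>2, 11>4); eliminate C.
Column III is strictly dominated by II for Player II (8<11); eliminate III.
Only (B, II) remains, with payoff 8.

8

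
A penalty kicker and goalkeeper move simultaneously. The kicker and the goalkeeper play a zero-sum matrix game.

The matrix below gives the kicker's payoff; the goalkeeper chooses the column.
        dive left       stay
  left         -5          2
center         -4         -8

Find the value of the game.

Row minima are -5 and -8, so the kicker's maximin is -5; column maxima are -4 and 2, so the goalkeeper's minimax is -4. These differ, so the equilibrium is in mixed strategies.
Let the kicker play left with probability p. The goalkeeper is indifferent when −5p − 4(1−p) = 2p − 8(1−p), giving p = 4/11.
Let the goalkeeper play dive left with probability q. The kicker is indifferent when −5q + 2(1−q) = −4q − 8(1−q), giving q = 10/11.
The value is -5·(10/11) + (2)·(1/11) = -48/11.

-48/11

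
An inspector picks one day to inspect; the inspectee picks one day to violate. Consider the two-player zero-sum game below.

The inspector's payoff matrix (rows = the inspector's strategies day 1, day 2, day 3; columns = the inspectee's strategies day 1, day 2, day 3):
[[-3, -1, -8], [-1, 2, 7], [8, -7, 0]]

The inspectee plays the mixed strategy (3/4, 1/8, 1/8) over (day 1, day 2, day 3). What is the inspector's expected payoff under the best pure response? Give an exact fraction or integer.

day 1: (-3)·(3/4) + (-1)·(1/8) + (-8)·(1/8) = -27/8.
day 2: (-1)·(3/4) + (2)·(1/8) + (7)·(1/8) = 3/8.
day 3: (8)·(3/4) + (-7)·(1/8) + (0)·(1/8) = 41/8.
The best pure response is day 3 with expected payoff 41/8.

41/8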